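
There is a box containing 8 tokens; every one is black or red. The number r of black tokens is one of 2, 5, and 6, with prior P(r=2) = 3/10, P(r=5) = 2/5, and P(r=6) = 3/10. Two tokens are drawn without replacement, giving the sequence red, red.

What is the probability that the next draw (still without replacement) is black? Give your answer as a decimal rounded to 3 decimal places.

0.467

Under each hypothesis, the probability of the observed sequence is: P(data | r = 2) = (6/8)(5/7) = 15/28; P(data | r = 5) = (3/8)(2/7) = 3/28; P(data | r = 6) = (2/8)(1/7) = 1/28.
Weighting by the prior gives 3/10 · 15/28 = 9/56, 2/5 · 3/28 = 3/70, 3/10 · 1/28 = 3/280; with total 3/14.
Dividing through by the total gives posterior P(r = 2 | data) = 3/4, P(r = 5 | data) = 1/5, P(r = 6 | data) = 1/20.
The predictive probability is P(black next | data) = (1/3)(3/4) + (5/6)(1/5) + (1)(1/20) = 7/15.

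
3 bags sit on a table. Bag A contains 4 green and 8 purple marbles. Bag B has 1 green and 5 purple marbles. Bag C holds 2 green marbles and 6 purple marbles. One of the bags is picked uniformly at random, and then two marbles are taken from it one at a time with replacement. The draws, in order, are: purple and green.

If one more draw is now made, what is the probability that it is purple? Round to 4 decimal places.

Compute the likelihood of the observed sequence for each case: P(data | bag A) = (8/12)(4/12) = 2/9; P(data | bag B) = (5/6)(1/6) = 5/36; P(data | bag C) = (6/8)(2/8) = 3/16.
Weighting by the prior gives 1/3 · 2/9 = 2/27, 1/3 · 5/36 = 5/108, 1/3 · 3/16 = 1/16; these sum to 79/432.
The posterior is then P(bag A | data) = 32/79, P(bag B | data) = 20/79, P(bag C | data) = 27/79.
So P(purple next | data) = Σ P(purple next | H) P(H | data) = (2/3)(32/79) + (5/6)(20/79) + (3/4)(27/79) = 233/316.

0.7373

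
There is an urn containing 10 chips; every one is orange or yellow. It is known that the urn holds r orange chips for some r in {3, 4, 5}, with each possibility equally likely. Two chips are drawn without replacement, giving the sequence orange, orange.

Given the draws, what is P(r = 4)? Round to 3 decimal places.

0.316

The likelihood of the observed sequence under each hypothesis: P(data | r = 3) = (3/10)(2/9) = 1/15; P(data | r = 4) = (4/10)(3/9) = 2/15; P(data | r = 5) = (5/10)(4/9) = 2/9.
Weighting by the prior gives 1/3 · 1/15 = 1/45, 1/3 · 2/15 = 2/45, 1/3 · 2/9 = 2/27; these sum to 19/135.
By Bayes' rule, P(r = 4 | data) = (2/45) / (19/135) = 6/19.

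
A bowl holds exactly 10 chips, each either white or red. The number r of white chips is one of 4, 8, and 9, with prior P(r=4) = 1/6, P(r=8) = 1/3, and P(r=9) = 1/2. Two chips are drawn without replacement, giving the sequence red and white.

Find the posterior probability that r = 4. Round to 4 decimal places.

0.2892

Compute the likelihood of the observed sequence for each case: P(data | r = 4) = (6/10)(4/9) = 4/15; P(data | r = 8) = (2/10)(8/9) = 8/45; P(data | r = 9) = (1/10)(9/9) = 1/10.
Weighting by the prior gives 1/6 · 4/15 = 2/45, 1/3 · 8/45 = 8/135, 1/2 · 1/10 = 1/20; with total 83/540.
So P(r = 4 | data) = (2/45) / (83/540) = 24/83.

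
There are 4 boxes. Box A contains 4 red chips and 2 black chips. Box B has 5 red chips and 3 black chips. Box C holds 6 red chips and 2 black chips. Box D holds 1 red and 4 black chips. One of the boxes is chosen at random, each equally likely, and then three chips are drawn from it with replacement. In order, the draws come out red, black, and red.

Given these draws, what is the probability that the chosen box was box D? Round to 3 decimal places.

Compute the likelihood of the observed sequence for each case: P(data | box A) = (4/6)(2/6)(4/6) = 0.14815; P(data | box B) = (5/8)(3/8)(5/8) = 0.14648; P(data | box C) = (6/8)(2/8)(6/8) = 0.14062; P(data | box D) = (1/5)(4/5)(1/5) = 0.032.
Multiplying each by its prior: 1/4 · 0.14815 = 0.037037, 1/4 · 0.14648 = 0.036621, 1/4 · 0.14062 = 0.035156, 1/4 · 0.032 = 0.008; these sum to 0.11681.
By Bayes' rule, P(box D | data) = (0.008) / (0.11681) = 0.068485.

0.068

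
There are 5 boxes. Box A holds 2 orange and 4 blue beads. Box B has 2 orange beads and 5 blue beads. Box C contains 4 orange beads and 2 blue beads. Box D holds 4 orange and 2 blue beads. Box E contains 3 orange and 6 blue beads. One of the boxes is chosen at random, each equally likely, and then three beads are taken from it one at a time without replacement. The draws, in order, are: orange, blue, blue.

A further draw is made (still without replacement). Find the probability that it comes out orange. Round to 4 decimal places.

0.4373

For each hypothesis, P(data | H) works out to: P(data | box A) = (2/6)(4/5)(3/4) = 1/5; P(data | box B) = (2/7)(5/6)(4/5) = 4/21; P(data | box C) = (4/6)(2/5)(1/4) = 1/15; P(data | box D) = (4/6)(2/5)(1/4) = 1/15; P(data | box E) = (3/9)(6/8)(5/7) = 5/28.
Weighting by the prior gives 1/5 · 1/5 = 1/25, 1/5 · 4/21 = 4/105, 1/5 · 1/15 = 1/75, 1/5 · 1/15 = 1/75, 1/5 · 5/28 = 1/28; summing to 59/420.
Normalising, the posterior is P(box A | data) = 84/295, P(box B | data) = 16/59, P(box C | data) = 28/295, P(box D | data) = 28/295, P(box E | data) = 15/59.
Averaging over the posterior, P(orange next | data) = (1/3)(84/295) + (1/4)(16/59) + (1)(28/295) + (1)(28/295) + (1/3)(15/59) = 129/295.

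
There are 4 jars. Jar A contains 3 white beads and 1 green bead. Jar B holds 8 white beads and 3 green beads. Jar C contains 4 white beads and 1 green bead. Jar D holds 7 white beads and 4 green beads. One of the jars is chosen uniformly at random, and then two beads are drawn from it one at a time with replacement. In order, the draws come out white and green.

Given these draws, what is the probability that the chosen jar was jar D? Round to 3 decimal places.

0.298

For each hypothesis, P(data | H) works out to: P(data | jar A) = (3/4)(1/4) = 0.1875; P(data | jar B) = (8/11)(3/11) = 0.19835; P(data | jar C) = (4/5)(1/5) = 0.16; P(data | jar D) = (7/11)(4/11) = 0.2314.
Multiplying each by its prior: 1/4 · 0.1875 = 0.046875, 1/4 · 0.19835 = 0.049587, 1/4 · 0.16 = 0.04, 1/4 · 0.2314 = 0.057851; with total 0.19431.
By Bayes' rule, P(jar D | data) = (0.057851) / (0.19431) = 0.29772.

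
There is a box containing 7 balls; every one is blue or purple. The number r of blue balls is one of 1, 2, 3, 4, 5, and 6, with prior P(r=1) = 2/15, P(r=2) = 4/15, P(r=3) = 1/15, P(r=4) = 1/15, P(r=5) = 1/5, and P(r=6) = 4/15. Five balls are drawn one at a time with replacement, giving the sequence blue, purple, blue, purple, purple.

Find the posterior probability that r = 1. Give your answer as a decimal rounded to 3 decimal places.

0.103

Under each hypothesis, the probability of the observed sequence is: P(data | r = 1) = (1/7)(6/7)(1/7)(6/7)(6/7) = 0.012852; P(data | r = 2) = (2/7)(5/7)(2/7)(5/7)(5/7) = 0.02975; P(data | r = 3) = (3/7)(4/7)(3/7)(4/7)(4/7) = 0.034271; P(data | r = 4) = (4/7)(3/7)(4/7)(3/7)(3/7) = 0.025704; P(data | r = 5) = (5/7)(2/7)(5/7)(2/7)(2/7) = 0.0119; P(data | r = 6) = (6/7)(1/7)(6/7)(1/7)(1/7) = 0.002142.
Weighting by the prior gives 2/15 · 0.012852 = 0.0017136, 4/15 · 0.02975 = 0.0079332, 1/15 · 0.034271 = 0.0022848, 1/15 · 0.025704 = 0.0017136, 1/5 · 0.0119 = 0.00238, 4/15 · 0.002142 = 0.00057119; summing to 0.016596.
So P(r = 1 | data) = (0.0017136) / (0.016596) = 0.10325.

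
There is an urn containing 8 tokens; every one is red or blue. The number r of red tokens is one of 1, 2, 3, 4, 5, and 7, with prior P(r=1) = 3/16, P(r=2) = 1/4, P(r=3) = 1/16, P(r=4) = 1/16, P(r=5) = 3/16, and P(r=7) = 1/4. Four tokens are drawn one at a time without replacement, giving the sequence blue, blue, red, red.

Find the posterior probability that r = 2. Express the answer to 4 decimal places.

0.2778

The likelihood of the observed sequence under each hypothesis: P(data | r = 1) = (7/8)(6/7)(1/6)(0/5) = 0; P(data | r = 2) = (6/8)(5/7)(2/6)(1/5) = 1/28; P(data | r = 3) = (5/8)(4/7)(3/6)(2/5) = 1/14; P(data | r = 4) = (4/8)(3/7)(4/6)(3/5) = 3/35; P(data | r = 5) = (3/8)(2/7)(5/6)(4/5) = 1/14; P(data | r = 7) = (1/8)(0/7) = 0.
The prior-weighted likelihoods are 3/16 · 0 = 0, 1/4 · 1/28 = 1/112, 1/16 · 1/14 = 1/224, 1/16 · 3/35 = 3/560, 3/16 · 1/14 = 3/224, 1/4 · 0 = 0; these sum to 9/280.
Hence P(r = 2 | data) = (1/112) / (9/280) = 5/18.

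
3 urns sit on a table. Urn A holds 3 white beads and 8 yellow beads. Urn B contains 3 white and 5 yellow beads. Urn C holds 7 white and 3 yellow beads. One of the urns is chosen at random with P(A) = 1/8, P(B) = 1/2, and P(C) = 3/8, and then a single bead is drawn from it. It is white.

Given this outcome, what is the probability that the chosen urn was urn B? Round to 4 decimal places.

0.3873

For each hypothesis, P(data | H) works out to: P(data | urn A) = (3/11) = 3/11; P(data | urn B) = (3/8) = 3/8; P(data | urn C) = (7/10) = 7/10.
The prior-weighted likelihoods are 1/8 · 3/11 = 3/88, 1/2 · 3/8 = 3/16, 3/8 · 7/10 = 21/80; summing to 213/440.
Hence P(urn B | data) = (3/16) / (213/440) = 55/142.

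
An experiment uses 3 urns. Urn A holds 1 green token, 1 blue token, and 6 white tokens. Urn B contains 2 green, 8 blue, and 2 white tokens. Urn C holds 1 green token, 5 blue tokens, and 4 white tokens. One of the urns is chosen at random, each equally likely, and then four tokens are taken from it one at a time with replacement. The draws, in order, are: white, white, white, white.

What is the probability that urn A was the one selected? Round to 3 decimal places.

For each hypothesis, P(data | H) works out to: P(data | urn A) = (6/8)(6/8)(6/8)(6/8) = 0.31641; P(data | urn B) = (2/12)(2/12)(2/12)(2/12) = 0.0007716; P(data | urn C) = (4/10)(4/10)(4/10)(4/10) = 0.0256.
The prior-weighted likelihoods are 1/3 · 0.31641 = 0.10547, 1/3 · 0.0007716 = 0.0002572, 1/3 · 0.0256 = 0.0085333; with total 0.11426.
So P(urn A | data) = (0.10547) / (0.11426) = 0.92307.

0.923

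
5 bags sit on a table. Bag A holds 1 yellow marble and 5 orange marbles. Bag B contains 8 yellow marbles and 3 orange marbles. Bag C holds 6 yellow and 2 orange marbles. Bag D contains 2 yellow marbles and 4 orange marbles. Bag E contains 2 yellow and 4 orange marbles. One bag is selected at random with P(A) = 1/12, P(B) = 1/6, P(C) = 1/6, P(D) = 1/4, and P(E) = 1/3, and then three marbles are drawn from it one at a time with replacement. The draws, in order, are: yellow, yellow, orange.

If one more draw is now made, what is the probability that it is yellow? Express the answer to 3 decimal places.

0.538

Compute the likelihood of the observed sequence for each case: P(data | bag A) = (1/6)(1/6)(5/6) = 0.023148; P(data | bag B) = (8/11)(8/11)(3/11) = 0.14425; P(data | bag C) = (6/8)(6/8)(2/8) = 0.14062; P(data | bag D) = (2/6)(2/6)(4/6) = 0.074074; P(data | bag E) = (2/6)(2/6)(4/6) = 0.074074.
The prior-weighted likelihoods are 1/12 · 0.023148 = 0.001929, 1/6 · 0.14425 = 0.024042, 1/6 · 0.14062 = 0.023438, 1/4 · 0.074074 = 0.018519, 1/3 · 0.074074 = 0.024691; with total 0.092618.
Normalising, the posterior is P(bag A | data) = 0.020828, P(bag B | data) = 0.25958, P(bag C | data) = 0.25305, P(bag D | data) = 0.19994, P(bag E | data) = 0.26659.
The predictive probability is P(yellow next | data) = (1/6)(0.020828) + (8/11)(0.25958) + (3/4)(0.25305) + (1/3)(0.19994) + (1/3)(0.26659) = 0.53756.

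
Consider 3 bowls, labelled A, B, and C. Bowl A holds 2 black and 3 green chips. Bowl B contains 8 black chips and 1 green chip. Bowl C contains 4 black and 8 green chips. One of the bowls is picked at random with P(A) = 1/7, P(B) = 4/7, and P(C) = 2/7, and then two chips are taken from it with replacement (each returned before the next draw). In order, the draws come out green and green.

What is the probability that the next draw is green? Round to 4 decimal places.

Compute the likelihood of the observed sequence for each case: P(data | bowl A) = (3/5)(3/5) = 0.36; P(data | bowl B) = (1/9)(1/9) = 0.012346; P(data | bowl C) = (8/12)(8/12) = 0.44444.
Weighting by the prior gives 1/7 · 0.36 = 0.051429, 4/7 · 0.012346 = 0.0070547, 2/7 · 0.44444 = 0.12698; these sum to 0.18547.
Dividing through by the total gives posterior P(bowl A | data) = 0.27729, P(bowl B | data) = 0.038037, P(bowl C | data) = 0.68467.
Averaging over the posterior, P(green next | data) = (3/5)(0.27729) + (1/9)(0.038037) + (2/3)(0.68467) = 0.62705.

0.6270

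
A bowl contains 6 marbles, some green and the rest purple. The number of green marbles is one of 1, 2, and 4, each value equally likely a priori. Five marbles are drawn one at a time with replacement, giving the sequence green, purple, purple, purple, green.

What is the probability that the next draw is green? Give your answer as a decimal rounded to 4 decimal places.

Compute the likelihood of the observed sequence for each case: P(data | r = 1) = (1/6)(5/6)(5/6)(5/6)(1/6) = 0.016075; P(data | r = 2) = (2/6)(4/6)(4/6)(4/6)(2/6) = 0.032922; P(data | r = 4) = (4/6)(2/6)(2/6)(2/6)(4/6) = 0.016461.
Weighting by the prior gives 1/3 · 0.016075 = 0.0053584, 1/3 · 0.032922 = 0.010974, 1/3 · 0.016461 = 0.005487; with total 0.021819.
Normalising, the posterior is P(r = 1 | data) = 0.24558, P(r = 2 | data) = 0.50295, P(r = 4 | data) = 0.25147.
The predictive probability is P(green next | data) = (1/6)(0.24558) + (1/3)(0.50295) + (2/3)(0.25147) = 0.37623.

0.3762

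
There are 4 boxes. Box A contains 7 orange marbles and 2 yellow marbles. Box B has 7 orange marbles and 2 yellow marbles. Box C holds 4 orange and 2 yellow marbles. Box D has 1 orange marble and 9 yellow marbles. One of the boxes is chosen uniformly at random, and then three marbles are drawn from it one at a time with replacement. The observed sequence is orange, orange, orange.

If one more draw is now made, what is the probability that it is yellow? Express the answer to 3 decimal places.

0.249

Under each hypothesis, the probability of the observed sequence is: P(data | box A) = (7/9)(7/9)(7/9) = 0.47051; P(data | box B) = (7/9)(7/9)(7/9) = 0.47051; P(data | box C) = (4/6)(4/6)(4/6) = 0.2963; P(data | box D) = (1/10)(1/10)(1/10) = 0.001.
Weighting by the prior gives 1/4 · 0.47051 = 0.11763, 1/4 · 0.47051 = 0.11763, 1/4 · 0.2963 = 0.074074, 1/4 · 0.001 = 0.00025; these sum to 0.30958.
The posterior is then P(box A | data) = 0.37996, P(box B | data) = 0.37996, P(box C | data) = 0.23927, P(box D | data) = 0.00080755.
So P(yellow next | data) = Σ P(yellow next | H) P(H | data) = (2/9)(0.37996) + (2/9)(0.37996) + (1/3)(0.23927) + (9/10)(0.00080755) = 0.24936.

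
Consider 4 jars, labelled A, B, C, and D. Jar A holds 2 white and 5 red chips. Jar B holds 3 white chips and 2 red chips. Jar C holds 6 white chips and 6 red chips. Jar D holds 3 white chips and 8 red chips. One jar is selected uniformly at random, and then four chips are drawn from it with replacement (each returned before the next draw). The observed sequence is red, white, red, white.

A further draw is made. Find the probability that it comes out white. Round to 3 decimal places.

Under each hypothesis, the probability of the observed sequence is: P(data | jar A) = (5/7)(2/7)(5/7)(2/7) = 0.041649; P(data | jar B) = (2/5)(3/5)(2/5)(3/5) = 0.0576; P(data | jar C) = (6/12)(6/12)(6/12)(6/12) = 0.0625; P(data | jar D) = (8/11)(3/11)(8/11)(3/11) = 0.039342.
The prior-weighted likelihoods are 1/4 · 0.041649 = 0.010412, 1/4 · 0.0576 = 0.0144, 1/4 · 0.0625 = 0.015625, 1/4 · 0.039342 = 0.0098354; these sum to 0.050273.
The posterior is then P(jar A | data) = 0.20712, P(jar B | data) = 0.28644, P(jar C | data) = 0.3108, P(jar D | data) = 0.19564.
So P(white next | data) = Σ P(white next | H) P(H | data) = (2/7)(0.20712) + (3/5)(0.28644) + (1/2)(0.3108) + (3/11)(0.19564) = 0.4398.

0.440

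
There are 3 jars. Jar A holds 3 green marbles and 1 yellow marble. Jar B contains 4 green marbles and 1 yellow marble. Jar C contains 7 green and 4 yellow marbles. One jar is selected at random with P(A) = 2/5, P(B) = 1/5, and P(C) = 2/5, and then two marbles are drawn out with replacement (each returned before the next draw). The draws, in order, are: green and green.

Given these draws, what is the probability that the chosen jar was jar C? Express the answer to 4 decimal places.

The likelihood of the observed sequence under each hypothesis: P(data | jar A) = (3/4)(3/4) = 0.5625; P(data | jar B) = (4/5)(4/5) = 0.64; P(data | jar C) = (7/11)(7/11) = 0.40496.
Weighting by the prior gives 2/5 · 0.5625 = 0.225, 1/5 · 0.64 = 0.128, 2/5 · 0.40496 = 0.16198; summing to 0.51498.
Therefore the posterior P(jar C | data) = (0.16198) / (0.51498) = 0.31454.

0.3145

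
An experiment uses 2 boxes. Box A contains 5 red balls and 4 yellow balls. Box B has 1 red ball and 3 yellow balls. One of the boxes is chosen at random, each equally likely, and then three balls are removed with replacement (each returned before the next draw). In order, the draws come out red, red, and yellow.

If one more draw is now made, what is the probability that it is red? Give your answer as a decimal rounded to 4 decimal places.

0.4777

The likelihood of the observed sequence under each hypothesis: P(data | box A) = (5/9)(5/9)(4/9) = 0.13717; P(data | box B) = (1/4)(1/4)(3/4) = 0.046875.
Multiplying each by its prior: 1/2 · 0.13717 = 0.068587, 1/2 · 0.046875 = 0.023438; summing to 0.092025.
Normalising, the posterior is P(box A | data) = 0.74531, P(box B | data) = 0.25469.
So P(red next | data) = Σ P(red next | H) P(H | data) = (5/9)(0.74531) + (1/4)(0.25469) = 0.47773.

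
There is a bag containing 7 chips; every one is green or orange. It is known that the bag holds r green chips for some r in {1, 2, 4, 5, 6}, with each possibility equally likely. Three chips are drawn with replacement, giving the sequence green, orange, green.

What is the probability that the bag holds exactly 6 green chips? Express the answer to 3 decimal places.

0.225

Under each hypothesis, the probability of the observed sequence is: P(data | r = 1) = (1/7)(6/7)(1/7) = 0.017493; P(data | r = 2) = (2/7)(5/7)(2/7) = 0.058309; P(data | r = 4) = (4/7)(3/7)(4/7) = 0.13994; P(data | r = 5) = (5/7)(2/7)(5/7) = 0.14577; P(data | r = 6) = (6/7)(1/7)(6/7) = 0.10496.
The prior-weighted likelihoods are 1/5 · 0.017493 = 0.0034985, 1/5 · 0.058309 = 0.011662, 1/5 · 0.13994 = 0.027988, 1/5 · 0.14577 = 0.029155, 1/5 · 0.10496 = 0.020991; summing to 0.093294.
Therefore the posterior P(r = 6 | data) = (0.020991) / (0.093294) = 0.225.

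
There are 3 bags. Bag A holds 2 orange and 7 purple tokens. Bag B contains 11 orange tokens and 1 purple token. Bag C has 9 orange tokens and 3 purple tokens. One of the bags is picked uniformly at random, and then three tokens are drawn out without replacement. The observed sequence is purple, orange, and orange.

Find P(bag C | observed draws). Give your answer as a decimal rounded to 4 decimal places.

Under each hypothesis, the probability of the observed sequence is: P(data | bag A) = (7/9)(2/8)(1/7) = 0.027778; P(data | bag B) = (1/12)(11/11)(10/10) = 0.083333; P(data | bag C) = (3/12)(9/11)(8/10) = 0.16364.
Weighting by the prior gives 1/3 · 0.027778 = 0.0092593, 1/3 · 0.083333 = 0.027778, 1/3 · 0.16364 = 0.054545; summing to 0.091582.
So P(bag C | data) = (0.054545) / (0.091582) = 0.59559.

0.5956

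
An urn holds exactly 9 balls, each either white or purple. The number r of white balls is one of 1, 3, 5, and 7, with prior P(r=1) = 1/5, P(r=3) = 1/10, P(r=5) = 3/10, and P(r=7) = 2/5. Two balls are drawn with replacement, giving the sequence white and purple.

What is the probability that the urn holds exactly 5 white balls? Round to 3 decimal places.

0.400

The likelihood of the observed sequence under each hypothesis: P(data | r = 1) = (1/9)(8/9) = 8/81; P(data | r = 3) = (3/9)(6/9) = 2/9; P(data | r = 5) = (5/9)(4/9) = 20/81; P(data | r = 7) = (7/9)(2/9) = 14/81.
Weighting by the prior gives 1/5 · 8/81 = 8/405, 1/10 · 2/9 = 1/45, 3/10 · 20/81 = 2/27, 2/5 · 14/81 = 28/405; summing to 5/27.
Therefore the posterior P(r = 5 | data) = (2/27) / (5/27) = 2/5.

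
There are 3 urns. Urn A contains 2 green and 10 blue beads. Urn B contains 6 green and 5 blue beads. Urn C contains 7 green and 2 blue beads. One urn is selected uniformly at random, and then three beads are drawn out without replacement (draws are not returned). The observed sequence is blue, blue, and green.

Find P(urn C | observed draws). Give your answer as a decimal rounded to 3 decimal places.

The likelihood of the observed sequence under each hypothesis: P(data | urn A) = (10/12)(9/11)(2/10) = 0.13636; P(data | urn B) = (5/11)(4/10)(6/9) = 0.12121; P(data | urn C) = (2/9)(1/8)(7/7) = 0.027778.
Multiplying each by its prior: 1/3 · 0.13636 = 0.045455, 1/3 · 0.12121 = 0.040404, 1/3 · 0.027778 = 0.0092593; with total 0.095118.
So P(urn C | data) = (0.0092593) / (0.095118) = 0.097345.

0.097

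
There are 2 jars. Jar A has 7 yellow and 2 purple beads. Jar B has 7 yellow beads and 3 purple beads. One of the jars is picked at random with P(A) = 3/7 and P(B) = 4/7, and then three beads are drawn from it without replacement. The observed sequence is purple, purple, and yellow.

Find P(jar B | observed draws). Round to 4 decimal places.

0.7368

Under each hypothesis, the probability of the observed sequence is: P(data | jar A) = (2/9)(1/8)(7/7) = 1/36; P(data | jar B) = (3/10)(2/9)(7/8) = 7/120.
The prior-weighted likelihoods are 3/7 · 1/36 = 1/84, 4/7 · 7/120 = 1/30; these sum to 19/420.
So P(jar B | data) = (1/30) / (19/420) = 14/19.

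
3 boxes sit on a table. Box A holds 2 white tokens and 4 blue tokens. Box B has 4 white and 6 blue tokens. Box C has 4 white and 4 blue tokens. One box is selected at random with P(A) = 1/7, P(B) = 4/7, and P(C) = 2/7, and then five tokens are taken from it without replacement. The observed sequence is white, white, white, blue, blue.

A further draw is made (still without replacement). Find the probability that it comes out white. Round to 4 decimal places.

0.2632

Under each hypothesis, the probability of the observed sequence is: P(data | box A) = (2/6)(1/5)(0/4) = 0; P(data | box B) = (4/10)(3/9)(2/8)(6/7)(5/6) = 1/42; P(data | box C) = (4/8)(3/7)(2/6)(4/5)(3/4) = 3/70.
Weighting by the prior gives 1/7 · 0 = 0, 4/7 · 1/42 = 2/147, 2/7 · 3/70 = 3/245; with total 19/735.
Normalising, the posterior is P(box A | data) = 0, P(box B | data) = 10/19, P(box C | data) = 9/19.
The predictive probability is P(white next | data) = (1/5)(10/19) + (1/3)(9/19) = 5/19.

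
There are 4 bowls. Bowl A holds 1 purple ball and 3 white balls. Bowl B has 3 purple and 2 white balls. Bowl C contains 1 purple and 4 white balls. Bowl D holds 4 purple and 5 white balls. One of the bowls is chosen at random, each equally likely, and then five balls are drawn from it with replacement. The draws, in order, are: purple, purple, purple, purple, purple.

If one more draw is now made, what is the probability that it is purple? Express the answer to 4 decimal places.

Compute the likelihood of the observed sequence for each case: P(data | bowl A) = (1/4)(1/4)(1/4)(1/4)(1/4) = 0.00097656; P(data | bowl B) = (3/5)(3/5)(3/5)(3/5)(3/5) = 0.07776; P(data | bowl C) = (1/5)(1/5)(1/5)(1/5)(1/5) = 0.00032; P(data | bowl D) = (4/9)(4/9)(4/9)(4/9)(4/9) = 0.017342.
The prior-weighted likelihoods are 1/4 · 0.00097656 = 0.00024414, 1/4 · 0.07776 = 0.01944, 1/4 · 0.00032 = 8e-05, 1/4 · 0.017342 = 0.0043354; summing to 0.0241.
Normalising, the posterior is P(bowl A | data) = 0.010131, P(bowl B | data) = 0.80665, P(bowl C | data) = 0.0033196, P(bowl D | data) = 0.17989.
So P(purple next | data) = Σ P(purple next | H) P(H | data) = (1/4)(0.010131) + (3/5)(0.80665) + (1/5)(0.0033196) + (4/9)(0.17989) = 0.56714.

0.5671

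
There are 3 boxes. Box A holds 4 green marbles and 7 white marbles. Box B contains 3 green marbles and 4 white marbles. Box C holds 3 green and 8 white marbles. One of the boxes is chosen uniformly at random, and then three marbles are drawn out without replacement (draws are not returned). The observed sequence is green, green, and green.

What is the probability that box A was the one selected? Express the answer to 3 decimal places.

0.412

Under each hypothesis, the probability of the observed sequence is: P(data | box A) = (4/11)(3/10)(2/9) = 0.024242; P(data | box B) = (3/7)(2/6)(1/5) = 0.028571; P(data | box C) = (3/11)(2/10)(1/9) = 0.0060606.
The prior-weighted likelihoods are 1/3 · 0.024242 = 0.0080808, 1/3 · 0.028571 = 0.0095238, 1/3 · 0.0060606 = 0.0020202; summing to 0.019625.
So P(box A | data) = (0.0080808) / (0.019625) = 0.41176.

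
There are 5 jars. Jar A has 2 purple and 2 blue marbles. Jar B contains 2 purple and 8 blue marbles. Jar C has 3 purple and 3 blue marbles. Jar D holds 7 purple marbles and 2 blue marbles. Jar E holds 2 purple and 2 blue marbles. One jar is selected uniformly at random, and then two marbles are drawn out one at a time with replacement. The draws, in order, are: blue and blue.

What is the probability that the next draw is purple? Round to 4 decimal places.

0.3761

Compute the likelihood of the observed sequence for each case: P(data | jar A) = (2/4)(2/4) = 0.25; P(data | jar B) = (8/10)(8/10) = 0.64; P(data | jar C) = (3/6)(3/6) = 0.25; P(data | jar D) = (2/9)(2/9) = 0.049383; P(data | jar E) = (2/4)(2/4) = 0.25.
Multiplying each by its prior: 1/5 · 0.25 = 0.05, 1/5 · 0.64 = 0.128, 1/5 · 0.25 = 0.05, 1/5 · 0.049383 = 0.0098765, 1/5 · 0.25 = 0.05; with total 0.28788.
Dividing through by the total gives posterior P(jar A | data) = 0.17369, P(jar B | data) = 0.44464, P(jar C | data) = 0.17369, P(jar D | data) = 0.034308, P(jar E | data) = 0.17369.
Averaging over the posterior, P(purple next | data) = (1/2)(0.17369) + (1/5)(0.44464) + (1/2)(0.17369) + (7/9)(0.034308) + (1/2)(0.17369) = 0.37614.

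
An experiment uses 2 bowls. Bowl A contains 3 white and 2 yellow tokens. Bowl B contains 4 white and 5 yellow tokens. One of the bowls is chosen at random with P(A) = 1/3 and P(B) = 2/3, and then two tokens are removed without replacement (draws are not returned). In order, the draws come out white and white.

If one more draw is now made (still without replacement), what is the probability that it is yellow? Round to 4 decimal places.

0.6917

For each hypothesis, P(data | H) works out to: P(data | bowl A) = (3/5)(2/4) = 3/10; P(data | bowl B) = (4/9)(3/8) = 1/6.
The prior-weighted likelihoods are 1/3 · 3/10 = 1/10, 2/3 · 1/6 = 1/9; summing to 19/90.
Dividing through by the total gives posterior P(bowl A | data) = 9/19, P(bowl B | data) = 10/19.
Averaging over the posterior, P(yellow next | data) = (2/3)(9/19) + (5/7)(10/19) = 92/133.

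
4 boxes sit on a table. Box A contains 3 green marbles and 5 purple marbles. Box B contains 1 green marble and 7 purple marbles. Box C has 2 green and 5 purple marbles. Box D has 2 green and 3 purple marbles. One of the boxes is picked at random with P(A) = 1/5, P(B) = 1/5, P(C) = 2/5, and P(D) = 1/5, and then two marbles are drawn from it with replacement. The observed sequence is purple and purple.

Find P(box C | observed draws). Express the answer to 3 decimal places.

0.402

Under each hypothesis, the probability of the observed sequence is: P(data | box A) = (5/8)(5/8) = 0.39062; P(data | box B) = (7/8)(7/8) = 0.76562; P(data | box C) = (5/7)(5/7) = 0.5102; P(data | box D) = (3/5)(3/5) = 0.36.
The prior-weighted likelihoods are 1/5 · 0.39062 = 0.078125, 1/5 · 0.76562 = 0.15313, 2/5 · 0.5102 = 0.20408, 1/5 · 0.36 = 0.072; summing to 0.50733.
Therefore the posterior P(box C | data) = (0.20408) / (0.50733) = 0.40226.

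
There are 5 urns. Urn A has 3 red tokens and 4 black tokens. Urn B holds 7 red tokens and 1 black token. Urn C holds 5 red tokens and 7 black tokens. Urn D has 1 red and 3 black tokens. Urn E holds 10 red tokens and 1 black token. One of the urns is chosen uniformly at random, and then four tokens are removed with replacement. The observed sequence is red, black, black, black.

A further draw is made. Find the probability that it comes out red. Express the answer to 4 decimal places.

Under each hypothesis, the probability of the observed sequence is: P(data | urn A) = (3/7)(4/7)(4/7)(4/7) = 0.079967; P(data | urn B) = (7/8)(1/8)(1/8)(1/8) = 0.001709; P(data | urn C) = (5/12)(7/12)(7/12)(7/12) = 0.082706; P(data | urn D) = (1/4)(3/4)(3/4)(3/4) = 0.10547; P(data | urn E) = (10/11)(1/11)(1/11)(1/11) = 0.00068301.
Weighting by the prior gives 1/5 · 0.079967 = 0.015993, 1/5 · 0.001709 = 0.0003418, 1/5 · 0.082706 = 0.016541, 1/5 · 0.10547 = 0.021094, 1/5 · 0.00068301 = 0.0001366; with total 0.054107.
Normalising, the posterior is P(urn A | data) = 0.29559, P(urn B | data) = 0.0063171, P(urn C | data) = 0.30572, P(urn D | data) = 0.38985, P(urn E | data) = 0.0025247.
Averaging over the posterior, P(red next | data) = (3/7)(0.29559) + (7/8)(0.0063171) + (5/12)(0.30572) + (1/4)(0.38985) + (10/11)(0.0025247) = 0.35935.

0.3593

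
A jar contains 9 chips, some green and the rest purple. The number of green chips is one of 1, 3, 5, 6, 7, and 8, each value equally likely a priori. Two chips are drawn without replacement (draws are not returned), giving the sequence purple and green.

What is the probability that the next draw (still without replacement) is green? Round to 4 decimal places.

The likelihood of the observed sequence under each hypothesis: P(data | r = 1) = (8/9)(1/8) = 1/9; P(data | r = 3) = (6/9)(3/8) = 1/4; P(data | r = 5) = (4/9)(5/8) = 5/18; P(data | r = 6) = (3/9)(6/8) = 1/4; P(data | r = 7) = (2/9)(7/8) = 7/36; P(data | r = 8) = (1/9)(8/8) = 1/9.
Multiplying each by its prior: 1/6 · 1/9 = 1/54, 1/6 · 1/4 = 1/24, 1/6 · 5/18 = 5/108, 1/6 · 1/4 = 1/24, 1/6 · 7/36 = 7/216, 1/6 · 1/9 = 1/54; with total 43/216.
Normalising, the posterior is P(r = 1 | data) = 4/43, P(r = 3 | data) = 9/43, P(r = 5 | data) = 10/43, P(r = 6 | data) = 9/43, P(r = 7 | data) = 7/43, P(r = 8 | data) = 4/43.
Averaging over the posterior, P(green next | data) = (0)(4/43) + (2/7)(9/43) + (4/7)(10/43) + (5/7)(9/43) + (6/7)(7/43) + (1)(4/43) = 173/301.

0.5748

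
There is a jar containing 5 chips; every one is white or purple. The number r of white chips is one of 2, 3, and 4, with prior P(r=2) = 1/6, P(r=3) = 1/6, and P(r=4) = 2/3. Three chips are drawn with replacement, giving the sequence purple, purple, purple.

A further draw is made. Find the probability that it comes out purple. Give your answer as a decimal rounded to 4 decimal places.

0.5179

Compute the likelihood of the observed sequence for each case: P(data | r = 2) = (3/5)(3/5)(3/5) = 27/125; P(data | r = 3) = (2/5)(2/5)(2/5) = 8/125; P(data | r = 4) = (1/5)(1/5)(1/5) = 1/125.
Weighting by the prior gives 1/6 · 27/125 = 9/250, 1/6 · 8/125 = 4/375, 2/3 · 1/125 = 2/375; summing to 13/250.
Normalising, the posterior is P(r = 2 | data) = 9/13, P(r = 3 | data) = 8/39, P(r = 4 | data) = 4/39.
Averaging over the posterior, P(purple next | data) = (3/5)(9/13) + (2/5)(8/39) + (1/5)(4/39) = 101/195.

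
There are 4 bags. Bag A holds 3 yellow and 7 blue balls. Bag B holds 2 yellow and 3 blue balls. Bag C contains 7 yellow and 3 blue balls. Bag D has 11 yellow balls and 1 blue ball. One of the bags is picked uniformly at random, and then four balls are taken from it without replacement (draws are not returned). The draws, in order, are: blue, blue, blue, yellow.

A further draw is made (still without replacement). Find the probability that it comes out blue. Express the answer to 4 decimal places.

Compute the likelihood of the observed sequence for each case: P(data | bag A) = (7/10)(6/9)(5/8)(3/7) = 1/8; P(data | bag B) = (3/5)(2/4)(1/3)(2/2) = 1/10; P(data | bag C) = (3/10)(2/9)(1/8)(7/7) = 1/120; P(data | bag D) = (1/12)(0/11) = 0.
Weighting by the prior gives 1/4 · 1/8 = 1/32, 1/4 · 1/10 = 1/40, 1/4 · 1/120 = 1/480, 1/4 · 0 = 0; summing to 7/120.
The posterior is then P(bag A | data) = 15/28, P(bag B | data) = 3/7, P(bag C | data) = 1/28, P(bag D | data) = 0.
The predictive probability is P(blue next | data) = (2/3)(15/28) + (0)(3/7) + (0)(1/28) = 5/14.

0.3571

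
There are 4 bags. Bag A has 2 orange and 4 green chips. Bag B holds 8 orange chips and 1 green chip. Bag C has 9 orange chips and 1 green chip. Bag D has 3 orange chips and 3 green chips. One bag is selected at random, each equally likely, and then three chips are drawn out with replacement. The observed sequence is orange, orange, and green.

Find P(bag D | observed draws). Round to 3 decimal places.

0.340

For each hypothesis, P(data | H) works out to: P(data | bag A) = (2/6)(2/6)(4/6) = 0.074074; P(data | bag B) = (8/9)(8/9)(1/9) = 0.087791; P(data | bag C) = (9/10)(9/10)(1/10) = 0.081; P(data | bag D) = (3/6)(3/6)(3/6) = 0.125.
Multiplying each by its prior: 1/4 · 0.074074 = 0.018519, 1/4 · 0.087791 = 0.021948, 1/4 · 0.081 = 0.02025, 1/4 · 0.125 = 0.03125; with total 0.091966.
Hence P(bag D | data) = (0.03125) / (0.091966) = 0.3398.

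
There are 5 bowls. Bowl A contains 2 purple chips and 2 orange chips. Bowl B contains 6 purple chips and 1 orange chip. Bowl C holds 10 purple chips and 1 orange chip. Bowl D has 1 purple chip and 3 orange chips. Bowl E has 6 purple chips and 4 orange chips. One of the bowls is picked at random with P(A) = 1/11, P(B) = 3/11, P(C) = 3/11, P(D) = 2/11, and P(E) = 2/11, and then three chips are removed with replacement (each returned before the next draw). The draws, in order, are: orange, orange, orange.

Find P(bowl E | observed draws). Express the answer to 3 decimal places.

The likelihood of the observed sequence under each hypothesis: P(data | bowl A) = (2/4)(2/4)(2/4) = 0.125; P(data | bowl B) = (1/7)(1/7)(1/7) = 0.0029155; P(data | bowl C) = (1/11)(1/11)(1/11) = 0.00075131; P(data | bowl D) = (3/4)(3/4)(3/4) = 0.42188; P(data | bowl E) = (4/10)(4/10)(4/10) = 0.064.
The prior-weighted likelihoods are 1/11 · 0.125 = 0.011364, 3/11 · 0.0029155 = 0.00079512, 3/11 · 0.00075131 = 0.0002049, 2/11 · 0.42188 = 0.076705, 2/11 · 0.064 = 0.011636; summing to 0.1007.
Hence P(bowl E | data) = (0.011636) / (0.1007) = 0.11555.

0.116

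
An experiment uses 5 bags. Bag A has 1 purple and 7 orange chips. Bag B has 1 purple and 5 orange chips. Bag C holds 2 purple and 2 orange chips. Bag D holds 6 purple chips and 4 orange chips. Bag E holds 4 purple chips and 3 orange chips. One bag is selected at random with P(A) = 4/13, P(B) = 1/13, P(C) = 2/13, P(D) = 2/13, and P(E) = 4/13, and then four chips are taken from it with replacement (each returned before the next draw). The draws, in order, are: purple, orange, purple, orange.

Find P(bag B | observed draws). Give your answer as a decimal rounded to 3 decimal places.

0.035

For each hypothesis, P(data | H) works out to: P(data | bag A) = (1/8)(7/8)(1/8)(7/8) = 0.011963; P(data | bag B) = (1/6)(5/6)(1/6)(5/6) = 0.01929; P(data | bag C) = (2/4)(2/4)(2/4)(2/4) = 0.0625; P(data | bag D) = (6/10)(4/10)(6/10)(4/10) = 0.0576; P(data | bag E) = (4/7)(3/7)(4/7)(3/7) = 0.059975.
Weighting by the prior gives 4/13 · 0.011963 = 0.0036809, 1/13 · 0.01929 = 0.0014839, 2/13 · 0.0625 = 0.0096154, 2/13 · 0.0576 = 0.0088615, 4/13 · 0.059975 = 0.018454; summing to 0.042096.
By Bayes' rule, P(bag B | data) = (0.0014839) / (0.042096) = 0.03525.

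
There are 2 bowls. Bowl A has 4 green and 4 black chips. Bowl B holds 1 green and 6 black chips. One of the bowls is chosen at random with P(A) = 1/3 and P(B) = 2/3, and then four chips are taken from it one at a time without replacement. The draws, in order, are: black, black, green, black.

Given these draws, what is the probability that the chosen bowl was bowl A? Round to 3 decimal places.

0.167

Under each hypothesis, the probability of the observed sequence is: P(data | bowl A) = (4/8)(3/7)(4/6)(2/5) = 2/35; P(data | bowl B) = (6/7)(5/6)(1/5)(4/4) = 1/7.
Weighting by the prior gives 1/3 · 2/35 = 2/105, 2/3 · 1/7 = 2/21; these sum to 4/35.
Therefore the posterior P(bowl A | data) = (2/105) / (4/35) = 1/6.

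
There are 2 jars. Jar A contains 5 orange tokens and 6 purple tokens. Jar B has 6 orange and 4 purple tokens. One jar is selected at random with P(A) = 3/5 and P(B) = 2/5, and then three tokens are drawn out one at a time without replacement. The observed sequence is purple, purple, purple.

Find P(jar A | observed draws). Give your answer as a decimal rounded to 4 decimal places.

The likelihood of the observed sequence under each hypothesis: P(data | jar A) = (6/11)(5/10)(4/9) = 4/33; P(data | jar B) = (4/10)(3/9)(2/8) = 1/30.
Weighting by the prior gives 3/5 · 4/33 = 4/55, 2/5 · 1/30 = 1/75; with total 71/825.
Hence P(jar A | data) = (4/55) / (71/825) = 60/71.

0.8451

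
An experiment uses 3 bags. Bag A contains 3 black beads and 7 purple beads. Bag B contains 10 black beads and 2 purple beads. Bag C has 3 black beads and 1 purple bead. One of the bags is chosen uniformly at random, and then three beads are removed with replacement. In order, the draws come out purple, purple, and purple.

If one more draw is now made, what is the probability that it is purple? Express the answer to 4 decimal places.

0.6738

Compute the likelihood of the observed sequence for each case: P(data | bag A) = (7/10)(7/10)(7/10) = 0.343; P(data | bag B) = (2/12)(2/12)(2/12) = 0.0046296; P(data | bag C) = (1/4)(1/4)(1/4) = 0.015625.
Weighting by the prior gives 1/3 · 0.343 = 0.11433, 1/3 · 0.0046296 = 0.0015432, 1/3 · 0.015625 = 0.0052083; summing to 0.12108.
Dividing through by the total gives posterior P(bag A | data) = 0.94424, P(bag B | data) = 0.012745, P(bag C | data) = 0.043014.
Averaging over the posterior, P(purple next | data) = (7/10)(0.94424) + (1/6)(0.012745) + (1/4)(0.043014) = 0.67385.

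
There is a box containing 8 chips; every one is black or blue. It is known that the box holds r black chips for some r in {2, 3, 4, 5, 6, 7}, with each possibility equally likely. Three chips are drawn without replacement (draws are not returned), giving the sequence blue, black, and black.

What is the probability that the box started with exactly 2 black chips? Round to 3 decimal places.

0.048

Compute the likelihood of the observed sequence for each case: P(data | r = 2) = (6/8)(2/7)(1/6) = 1/28; P(data | r = 3) = (5/8)(3/7)(2/6) = 5/56; P(data | r = 4) = (4/8)(4/7)(3/6) = 1/7; P(data | r = 5) = (3/8)(5/7)(4/6) = 5/28; P(data | r = 6) = (2/8)(6/7)(5/6) = 5/28; P(data | r = 7) = (1/8)(7/7)(6/6) = 1/8.
Multiplying each by its prior: 1/6 · 1/28 = 1/168, 1/6 · 5/56 = 5/336, 1/6 · 1/7 = 1/42, 1/6 · 5/28 = 5/168, 1/6 · 5/28 = 5/168, 1/6 · 1/8 = 1/48; with total 1/8.
By Bayes' rule, P(r = 2 | data) = (1/168) / (1/8) = 1/21.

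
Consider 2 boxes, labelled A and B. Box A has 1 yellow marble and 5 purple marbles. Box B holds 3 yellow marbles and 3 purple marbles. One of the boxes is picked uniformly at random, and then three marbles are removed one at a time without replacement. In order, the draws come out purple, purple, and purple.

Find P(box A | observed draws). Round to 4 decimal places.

0.9091

Under each hypothesis, the probability of the observed sequence is: P(data | box A) = (5/6)(4/5)(3/4) = 1/2; P(data | box B) = (3/6)(2/5)(1/4) = 1/20.
Weighting by the prior gives 1/2 · 1/2 = 1/4, 1/2 · 1/20 = 1/40; with total 11/40.
Therefore the posterior P(box A | data) = (1/4) / (11/40) = 10/11.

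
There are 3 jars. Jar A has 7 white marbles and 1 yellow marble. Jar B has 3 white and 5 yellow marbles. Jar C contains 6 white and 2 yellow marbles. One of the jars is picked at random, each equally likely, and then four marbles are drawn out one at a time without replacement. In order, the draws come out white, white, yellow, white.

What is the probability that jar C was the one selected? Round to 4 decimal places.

0.5000

The likelihood of the observed sequence under each hypothesis: P(data | jar A) = (7/8)(6/7)(1/6)(5/5) = 1/8; P(data | jar B) = (3/8)(2/7)(5/6)(1/5) = 1/56; P(data | jar C) = (6/8)(5/7)(2/6)(4/5) = 1/7.
The prior-weighted likelihoods are 1/3 · 1/8 = 1/24, 1/3 · 1/56 = 1/168, 1/3 · 1/7 = 1/21; these sum to 2/21.
Therefore the posterior P(jar C | data) = (1/21) / (2/21) = 1/2.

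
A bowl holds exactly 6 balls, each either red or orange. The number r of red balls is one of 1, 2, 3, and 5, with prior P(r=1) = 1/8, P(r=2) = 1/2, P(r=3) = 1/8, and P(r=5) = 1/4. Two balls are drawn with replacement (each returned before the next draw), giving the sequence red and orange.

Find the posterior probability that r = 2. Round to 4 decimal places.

0.5714

Compute the likelihood of the observed sequence for each case: P(data | r = 1) = (1/6)(5/6) = 5/36; P(data | r = 2) = (2/6)(4/6) = 2/9; P(data | r = 3) = (3/6)(3/6) = 1/4; P(data | r = 5) = (5/6)(1/6) = 5/36.
Weighting by the prior gives 1/8 · 5/36 = 5/288, 1/2 · 2/9 = 1/9, 1/8 · 1/4 = 1/32, 1/4 · 5/36 = 5/144; with total 7/36.
Hence P(r = 2 | data) = (1/9) / (7/36) = 4/7.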